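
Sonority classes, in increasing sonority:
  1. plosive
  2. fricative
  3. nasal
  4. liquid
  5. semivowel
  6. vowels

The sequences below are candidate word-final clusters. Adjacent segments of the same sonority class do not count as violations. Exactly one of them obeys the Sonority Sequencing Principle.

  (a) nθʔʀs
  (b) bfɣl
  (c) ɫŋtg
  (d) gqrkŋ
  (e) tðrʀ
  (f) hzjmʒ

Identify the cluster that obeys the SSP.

(a) 3-2-1-4-2 → violates
(b) 1-2-2-4 → violates
(c) 4-3-1-1 → obeys
(d) 1-1-4-1-3 → violates
(e) 1-2-4-4 → violates
(f) 2-2-5-3-2 → violates

c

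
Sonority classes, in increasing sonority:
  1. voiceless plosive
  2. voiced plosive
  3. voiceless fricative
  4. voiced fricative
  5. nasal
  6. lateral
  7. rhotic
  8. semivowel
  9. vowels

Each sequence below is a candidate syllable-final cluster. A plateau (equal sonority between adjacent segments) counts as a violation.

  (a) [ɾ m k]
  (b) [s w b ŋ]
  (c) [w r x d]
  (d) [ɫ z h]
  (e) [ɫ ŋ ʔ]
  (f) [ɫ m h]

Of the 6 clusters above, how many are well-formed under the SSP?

(a) sonority 7-5-1: well-formed.
(b) sonority 3-8-2-5: ill-formed.
(c) sonority 8-7-3-2: well-formed.
(d) sonority 6-4-3: well-formed.
(e) sonority 6-5-1: well-formed.
(f) sonority 6-5-3: well-formed.

5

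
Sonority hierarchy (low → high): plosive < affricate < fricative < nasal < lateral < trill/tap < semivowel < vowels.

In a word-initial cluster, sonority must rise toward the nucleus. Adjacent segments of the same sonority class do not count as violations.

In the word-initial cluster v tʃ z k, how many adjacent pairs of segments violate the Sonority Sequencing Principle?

/v/ is a fricative (sonority 3).
/tʃ/ is an affricate (sonority 2).
/z/ is a fricative (sonority 3).
/k/ is a plosive (sonority 1).
/v/→/tʃ/: 3→2 (does not rise) — violation.
/tʃ/→/z/: 2→3 (rises) — ok.
/z/→/k/: 3→1 (does not rise) — violation.

2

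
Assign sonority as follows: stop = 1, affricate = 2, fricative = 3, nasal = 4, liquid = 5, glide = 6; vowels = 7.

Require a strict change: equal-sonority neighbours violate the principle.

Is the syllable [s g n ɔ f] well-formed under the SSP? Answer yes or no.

Onset: /s/ is a fricative (sonority 3), /g/ is a stop (sonority 1), /n/ is a nasal (sonority 4); then the nucleus /ɔ/ (sonority 7).
Onset profile 3-1-4-7 — does not strictly rise throughout.
Coda: /f/ is a fricative (sonority 3).
Coda profile 7-3 — falls from the nucleus.

no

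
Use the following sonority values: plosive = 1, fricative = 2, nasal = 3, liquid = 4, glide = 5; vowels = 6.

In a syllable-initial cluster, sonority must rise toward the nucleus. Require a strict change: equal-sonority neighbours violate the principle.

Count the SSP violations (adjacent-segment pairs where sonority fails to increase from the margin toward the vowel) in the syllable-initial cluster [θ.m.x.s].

/θ/ — fricative, sonority 2.
/m/ — nasal, sonority 3.
/x/ — fricative, sonority 2.
/s/ — fricative, sonority 2.
/θ/→/m/: 2→3 (rises) — ok.
/m/→/x/: 3→2 (does not rise) — violation.
/x/→/s/: 2→2 (plateau) — violation.

2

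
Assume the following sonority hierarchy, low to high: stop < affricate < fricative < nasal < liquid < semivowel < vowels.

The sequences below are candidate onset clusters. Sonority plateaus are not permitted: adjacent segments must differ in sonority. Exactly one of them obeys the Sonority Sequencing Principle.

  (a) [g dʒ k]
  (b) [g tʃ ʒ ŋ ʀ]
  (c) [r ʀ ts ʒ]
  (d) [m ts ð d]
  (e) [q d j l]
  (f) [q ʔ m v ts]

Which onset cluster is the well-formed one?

(a) 1-2-1 → violates
(b) 1-2-3-4-5 → obeys
(c) 5-5-2-3 → violates
(d) 4-2-3-1 → violates
(e) 1-1-6-5 → violates
(f) 1-1-4-3-2 → violates

b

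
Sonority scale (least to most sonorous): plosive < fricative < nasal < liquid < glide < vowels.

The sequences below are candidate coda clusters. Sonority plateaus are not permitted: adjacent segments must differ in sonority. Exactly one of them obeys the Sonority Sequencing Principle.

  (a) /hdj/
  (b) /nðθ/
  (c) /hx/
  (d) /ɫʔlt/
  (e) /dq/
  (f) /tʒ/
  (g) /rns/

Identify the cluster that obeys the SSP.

(a) 2-1-5 → violates
(b) 3-2-2 → violates
(c) 2-2 → violates
(d) 4-1-4-1 → violates
(e) 1-1 → violates
(f) 1-2 → violates
(g) 4-3-2 → obeys

g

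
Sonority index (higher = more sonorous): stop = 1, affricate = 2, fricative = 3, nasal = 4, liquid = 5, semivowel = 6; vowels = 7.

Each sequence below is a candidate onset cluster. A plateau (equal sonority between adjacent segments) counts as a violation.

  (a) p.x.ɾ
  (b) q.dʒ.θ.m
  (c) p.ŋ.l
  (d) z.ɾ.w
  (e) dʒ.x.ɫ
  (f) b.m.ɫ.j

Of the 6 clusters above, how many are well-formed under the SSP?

(a) 1-3-5 → obeys
(b) 1-2-3-4 → obeys
(c) 1-4-5 → obeys
(d) 3-5-6 → obeys
(e) 2-3-5 → obeys
(f) 1-4-5-6 → obeys

6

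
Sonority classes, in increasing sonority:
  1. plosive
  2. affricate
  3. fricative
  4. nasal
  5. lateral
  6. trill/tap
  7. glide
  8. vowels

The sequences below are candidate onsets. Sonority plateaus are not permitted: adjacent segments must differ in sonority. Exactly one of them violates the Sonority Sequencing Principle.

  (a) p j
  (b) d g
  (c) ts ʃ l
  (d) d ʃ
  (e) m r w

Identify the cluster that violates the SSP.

(a) 1-7 → obeys
(b) 1-1 → violates
(c) 2-3-5 → obeys
(d) 1-3 → obeys
(e) 4-6-7 → obeys

b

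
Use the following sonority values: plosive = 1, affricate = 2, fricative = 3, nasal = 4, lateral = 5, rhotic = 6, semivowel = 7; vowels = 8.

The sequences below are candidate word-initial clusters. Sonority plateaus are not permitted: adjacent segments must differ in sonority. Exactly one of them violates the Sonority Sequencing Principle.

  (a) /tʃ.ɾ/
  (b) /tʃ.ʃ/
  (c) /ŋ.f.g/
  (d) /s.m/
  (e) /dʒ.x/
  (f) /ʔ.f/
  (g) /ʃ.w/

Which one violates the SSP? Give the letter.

(a) 2-6 → obeys
(b) 2-3 → obeys
(c) 4-3-1 → violates
(d) 3-4 → obeys
(e) 2-3 → obeys
(f) 1-3 → obeys
(g) 3-7 → obeys

c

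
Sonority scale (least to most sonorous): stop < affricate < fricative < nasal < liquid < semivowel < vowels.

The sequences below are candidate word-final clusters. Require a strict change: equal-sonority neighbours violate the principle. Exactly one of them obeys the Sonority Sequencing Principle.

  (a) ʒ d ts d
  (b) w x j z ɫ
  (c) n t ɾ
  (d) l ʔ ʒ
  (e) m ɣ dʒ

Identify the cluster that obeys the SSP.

e

(a) sonority 3-1-2-1: ill-formed.
(b) sonority 6-3-6-3-5: ill-formed.
(c) sonority 4-1-5: ill-formed.
(d) sonority 5-1-3: ill-formed.
(e) sonority 4-3-2: well-formed.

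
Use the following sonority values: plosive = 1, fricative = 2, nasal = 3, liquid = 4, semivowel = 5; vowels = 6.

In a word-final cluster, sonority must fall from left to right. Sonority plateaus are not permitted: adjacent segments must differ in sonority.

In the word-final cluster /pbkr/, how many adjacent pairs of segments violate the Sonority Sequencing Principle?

3

/p/ is a plosive (sonority 1).
/b/ is a plosive (sonority 1).
/k/ is a plosive (sonority 1).
/r/ is a liquid (sonority 4).
/p/→/b/: 1→1 (plateau) — violation.
/b/→/k/: 1→1 (plateau) — violation.
/k/→/r/: 1→4 (does not fall) — violation.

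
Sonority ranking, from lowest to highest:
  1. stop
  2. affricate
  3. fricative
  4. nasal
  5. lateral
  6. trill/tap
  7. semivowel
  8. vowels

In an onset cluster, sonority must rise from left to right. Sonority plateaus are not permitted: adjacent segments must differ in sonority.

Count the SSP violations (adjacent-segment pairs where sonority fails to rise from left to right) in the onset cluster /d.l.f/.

/d/ — stop, sonority 1.
/l/ — lateral, sonority 5.
/f/ — fricative, sonority 3.
/d/→/l/: 1→5 (rises) — ok.
/l/→/f/: 5→3 (does not rise) — violation.

1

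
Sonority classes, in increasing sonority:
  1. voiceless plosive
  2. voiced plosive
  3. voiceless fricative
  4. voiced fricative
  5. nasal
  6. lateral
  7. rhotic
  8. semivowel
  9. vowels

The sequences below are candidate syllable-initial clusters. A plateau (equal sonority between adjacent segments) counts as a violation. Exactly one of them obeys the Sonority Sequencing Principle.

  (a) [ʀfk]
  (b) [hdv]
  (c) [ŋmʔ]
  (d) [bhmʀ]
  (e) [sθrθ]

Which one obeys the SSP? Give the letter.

(a) [ʀfk]: profile 7-3-1 — violates.
(b) [hdv]: profile 3-2-4 — violates.
(c) [ŋmʔ]: profile 5-5-1 — violates.
(d) [bhmʀ]: profile 2-3-5-7 — obeys.
(e) [sθrθ]: profile 3-3-7-3 — violates.

d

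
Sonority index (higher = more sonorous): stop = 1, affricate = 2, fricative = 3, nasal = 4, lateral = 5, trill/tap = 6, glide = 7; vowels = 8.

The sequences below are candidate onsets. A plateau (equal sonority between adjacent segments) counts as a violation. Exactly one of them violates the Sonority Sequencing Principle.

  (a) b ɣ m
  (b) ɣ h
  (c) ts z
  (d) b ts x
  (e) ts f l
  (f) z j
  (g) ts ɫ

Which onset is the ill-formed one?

b

(a) 1-3-4 → obeys
(b) 3-3 → violates
(c) 2-3 → obeys
(d) 1-2-3 → obeys
(e) 2-3-5 → obeys
(f) 3-7 → obeys
(g) 2-5 → obeys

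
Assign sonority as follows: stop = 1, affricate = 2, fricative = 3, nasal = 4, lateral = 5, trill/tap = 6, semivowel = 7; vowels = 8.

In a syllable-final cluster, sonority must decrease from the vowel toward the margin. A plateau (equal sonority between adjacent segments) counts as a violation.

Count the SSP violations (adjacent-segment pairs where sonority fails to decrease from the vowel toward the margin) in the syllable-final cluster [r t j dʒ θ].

/r/ is a trill/tap (sonority 6).
/t/ is a stop (sonority 1).
/j/ is a semivowel (sonority 7).
/dʒ/ is an affricate (sonority 2).
/θ/ is a fricative (sonority 3).
/r/→/t/: 6→1 (falls) — ok.
/t/→/j/: 1→7 (does not fall) — violation.
/j/→/dʒ/: 7→2 (falls) — ok.
/dʒ/→/θ/: 2→3 (does not fall) — violation.

2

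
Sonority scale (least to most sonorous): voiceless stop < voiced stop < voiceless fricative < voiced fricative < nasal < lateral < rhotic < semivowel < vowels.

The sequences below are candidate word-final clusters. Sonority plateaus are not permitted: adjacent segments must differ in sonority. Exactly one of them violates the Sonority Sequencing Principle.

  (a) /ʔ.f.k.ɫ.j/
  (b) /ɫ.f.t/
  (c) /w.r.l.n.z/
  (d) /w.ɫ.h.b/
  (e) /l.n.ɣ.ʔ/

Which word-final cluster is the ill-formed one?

(a) sonority 1-3-1-6-8: ill-formed.
(b) sonority 6-3-1: well-formed.
(c) sonority 8-7-6-5-4: well-formed.
(d) sonority 8-6-3-2: well-formed.
(e) sonority 6-5-4-1: well-formed.

a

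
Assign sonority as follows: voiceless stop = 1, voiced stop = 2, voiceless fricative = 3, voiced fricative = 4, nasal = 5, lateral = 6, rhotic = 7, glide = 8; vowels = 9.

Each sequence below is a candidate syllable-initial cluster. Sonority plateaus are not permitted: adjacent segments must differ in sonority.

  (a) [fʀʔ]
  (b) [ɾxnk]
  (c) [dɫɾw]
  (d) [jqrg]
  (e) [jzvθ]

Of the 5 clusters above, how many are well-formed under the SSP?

(a) sonority 3-7-1: ill-formed.
(b) sonority 7-3-5-1: ill-formed.
(c) sonority 2-6-7-8: well-formed.
(d) sonority 8-1-7-2: ill-formed.
(e) sonority 8-4-4-3: ill-formed.

1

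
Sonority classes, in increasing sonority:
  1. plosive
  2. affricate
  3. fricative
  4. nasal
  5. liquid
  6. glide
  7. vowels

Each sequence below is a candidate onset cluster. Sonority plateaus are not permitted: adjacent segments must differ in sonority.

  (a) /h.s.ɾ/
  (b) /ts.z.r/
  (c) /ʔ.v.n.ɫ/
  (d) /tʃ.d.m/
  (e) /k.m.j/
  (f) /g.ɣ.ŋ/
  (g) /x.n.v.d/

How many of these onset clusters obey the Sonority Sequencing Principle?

(a) sonority 3-3-5: ill-formed.
(b) sonority 2-3-5: well-formed.
(c) sonority 1-3-4-5: well-formed.
(d) sonority 2-1-4: ill-formed.
(e) sonority 1-4-6: well-formed.
(f) sonority 1-3-4: well-formed.
(g) sonority 3-4-3-1: ill-formed.

4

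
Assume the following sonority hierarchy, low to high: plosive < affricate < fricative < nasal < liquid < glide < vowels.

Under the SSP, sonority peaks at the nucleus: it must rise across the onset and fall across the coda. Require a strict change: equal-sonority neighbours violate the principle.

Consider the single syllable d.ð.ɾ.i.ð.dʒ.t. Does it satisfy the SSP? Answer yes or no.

yes

Onset: /d/ is a plosive (sonority 1), /ð/ is a fricative (sonority 3), /ɾ/ is a liquid (sonority 5); then the nucleus /i/ (sonority 7).
Onset profile 1-3-5-7 — rises to the nucleus.
Coda: /ð/ is a fricative (sonority 3), /dʒ/ is an affricate (sonority 2), /t/ is a plosive (sonority 1).
Coda profile 7-3-2-1 — falls from the nucleus.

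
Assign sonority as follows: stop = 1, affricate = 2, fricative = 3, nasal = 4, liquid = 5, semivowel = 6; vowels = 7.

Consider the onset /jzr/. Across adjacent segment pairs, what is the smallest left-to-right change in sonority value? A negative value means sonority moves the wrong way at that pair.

/j/: semivowel = 6.
/z/: fricative = 3.
/r/: liquid = 5.
/j/→/z/: change -3.
/z/→/r/: change +2.
Minimum = -3.

-3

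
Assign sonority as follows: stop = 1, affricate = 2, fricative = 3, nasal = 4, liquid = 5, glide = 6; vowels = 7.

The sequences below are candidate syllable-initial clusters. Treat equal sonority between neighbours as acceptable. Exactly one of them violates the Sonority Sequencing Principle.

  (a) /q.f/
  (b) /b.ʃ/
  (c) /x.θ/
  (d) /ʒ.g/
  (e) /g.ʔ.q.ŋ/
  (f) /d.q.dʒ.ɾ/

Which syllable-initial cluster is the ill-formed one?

(a) sonority 1-3: well-formed.
(b) sonority 1-3: well-formed.
(c) sonority 3-3: well-formed.
(d) sonority 3-1: ill-formed.
(e) sonority 1-1-1-4: well-formed.
(f) sonority 1-1-2-5: well-formed.

d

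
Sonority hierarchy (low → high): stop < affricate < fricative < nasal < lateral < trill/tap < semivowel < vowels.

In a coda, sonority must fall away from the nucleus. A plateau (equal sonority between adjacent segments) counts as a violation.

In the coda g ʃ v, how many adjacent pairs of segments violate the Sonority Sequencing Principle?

2

/g/ is a stop (sonority 1).
/ʃ/ is a fricative (sonority 3).
/v/ is a fricative (sonority 3).
/g/→/ʃ/: 1→3 (does not fall) — violation.
/ʃ/→/v/: 3→3 (plateau) — violation.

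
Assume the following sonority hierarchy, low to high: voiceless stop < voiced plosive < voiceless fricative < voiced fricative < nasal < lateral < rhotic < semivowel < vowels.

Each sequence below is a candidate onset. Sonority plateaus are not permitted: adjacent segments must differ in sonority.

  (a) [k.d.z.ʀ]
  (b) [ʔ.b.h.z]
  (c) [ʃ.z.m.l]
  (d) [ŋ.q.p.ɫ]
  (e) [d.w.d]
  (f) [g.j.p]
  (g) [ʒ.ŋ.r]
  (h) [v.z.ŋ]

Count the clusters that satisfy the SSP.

(a) [k.d.z.ʀ]: profile 1-2-4-7 — obeys.
(b) [ʔ.b.h.z]: profile 1-2-3-4 — obeys.
(c) [ʃ.z.m.l]: profile 3-4-5-6 — obeys.
(d) [ŋ.q.p.ɫ]: profile 5-1-1-6 — violates.
(e) [d.w.d]: profile 2-8-2 — violates.
(f) [g.j.p]: profile 2-8-1 — violates.
(g) [ʒ.ŋ.r]: profile 4-5-7 — obeys.
(h) [v.z.ŋ]: profile 4-4-5 — violates.

4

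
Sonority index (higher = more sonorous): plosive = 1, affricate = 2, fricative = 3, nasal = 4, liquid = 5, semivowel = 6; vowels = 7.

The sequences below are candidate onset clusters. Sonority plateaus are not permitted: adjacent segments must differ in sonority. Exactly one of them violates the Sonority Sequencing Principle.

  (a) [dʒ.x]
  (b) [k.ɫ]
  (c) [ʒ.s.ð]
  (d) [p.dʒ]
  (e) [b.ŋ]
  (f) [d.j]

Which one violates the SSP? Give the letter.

c

(a) 2-3 → obeys
(b) 1-5 → obeys
(c) 3-3-3 → violates
(d) 1-2 → obeys
(e) 1-4 → obeys
(f) 1-6 → obeys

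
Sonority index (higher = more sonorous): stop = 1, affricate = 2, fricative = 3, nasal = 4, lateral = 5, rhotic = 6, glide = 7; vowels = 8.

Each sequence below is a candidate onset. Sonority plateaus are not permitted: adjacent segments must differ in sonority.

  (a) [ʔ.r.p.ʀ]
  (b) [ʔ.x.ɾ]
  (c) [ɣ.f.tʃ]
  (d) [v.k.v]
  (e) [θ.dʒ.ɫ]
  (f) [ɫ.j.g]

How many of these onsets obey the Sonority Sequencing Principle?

1

(a) sonority 1-6-1-6: ill-formed.
(b) sonority 1-3-6: well-formed.
(c) sonority 3-3-2: ill-formed.
(d) sonority 3-1-3: ill-formed.
(e) sonority 3-2-5: ill-formed.
(f) sonority 5-7-1: ill-formed.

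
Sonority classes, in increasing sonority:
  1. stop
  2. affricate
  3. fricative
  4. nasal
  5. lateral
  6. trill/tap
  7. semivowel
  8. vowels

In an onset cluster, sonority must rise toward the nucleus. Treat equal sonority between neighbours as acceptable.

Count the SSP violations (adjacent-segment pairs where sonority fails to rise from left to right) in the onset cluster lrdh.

/l/ is a lateral (sonority 5).
/r/ is a trill/tap (sonority 6).
/d/ is a stop (sonority 1).
/h/ is a fricative (sonority 3).
/l/→/r/: 5→6 (rises) — ok.
/r/→/d/: 6→1 (does not rise) — violation.
/d/→/h/: 1→3 (rises) — ok.

1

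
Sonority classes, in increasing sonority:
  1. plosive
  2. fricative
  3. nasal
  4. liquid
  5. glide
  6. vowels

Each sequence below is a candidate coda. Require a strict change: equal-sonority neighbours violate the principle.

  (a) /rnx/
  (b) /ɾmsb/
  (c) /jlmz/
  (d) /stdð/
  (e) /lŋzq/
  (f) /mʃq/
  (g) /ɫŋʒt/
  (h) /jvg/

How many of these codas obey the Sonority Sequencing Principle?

(a) sonority 4-3-2: well-formed.
(b) sonority 4-3-2-1: well-formed.
(c) sonority 5-4-3-2: well-formed.
(d) sonority 2-1-1-2: ill-formed.
(e) sonority 4-3-2-1: well-formed.
(f) sonority 3-2-1: well-formed.
(g) sonority 4-3-2-1: well-formed.
(h) sonority 5-2-1: well-formed.

7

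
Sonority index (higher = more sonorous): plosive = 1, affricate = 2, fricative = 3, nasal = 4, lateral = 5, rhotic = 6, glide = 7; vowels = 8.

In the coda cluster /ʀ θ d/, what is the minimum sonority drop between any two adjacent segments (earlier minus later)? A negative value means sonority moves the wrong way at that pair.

2

/ʀ/ is a rhotic (sonority 6).
/θ/ is a fricative (sonority 3).
/d/ is a plosive (sonority 1).
/ʀ/→/θ/: change +3.
/θ/→/d/: change +2.
Minimum = 2.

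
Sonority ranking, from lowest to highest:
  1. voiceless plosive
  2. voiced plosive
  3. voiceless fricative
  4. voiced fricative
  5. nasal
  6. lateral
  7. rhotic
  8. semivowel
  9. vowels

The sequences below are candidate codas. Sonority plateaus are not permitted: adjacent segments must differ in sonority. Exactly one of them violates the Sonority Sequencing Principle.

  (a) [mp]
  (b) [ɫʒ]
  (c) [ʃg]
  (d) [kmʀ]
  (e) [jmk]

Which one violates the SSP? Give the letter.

(a) [mp]: profile 5-1 — obeys.
(b) [ɫʒ]: profile 6-4 — obeys.
(c) [ʃg]: profile 3-2 — obeys.
(d) [kmʀ]: profile 1-5-7 — violates.
(e) [jmk]: profile 8-5-1 — obeys.

d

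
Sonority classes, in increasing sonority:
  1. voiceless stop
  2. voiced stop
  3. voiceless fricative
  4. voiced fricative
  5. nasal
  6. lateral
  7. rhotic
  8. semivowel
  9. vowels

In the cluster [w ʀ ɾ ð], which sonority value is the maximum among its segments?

8

/w/: semivowel = 8.
/ʀ/: rhotic = 7.
/ɾ/: rhotic = 7.
/ð/: voiced fricative = 4.
The maximum is 8.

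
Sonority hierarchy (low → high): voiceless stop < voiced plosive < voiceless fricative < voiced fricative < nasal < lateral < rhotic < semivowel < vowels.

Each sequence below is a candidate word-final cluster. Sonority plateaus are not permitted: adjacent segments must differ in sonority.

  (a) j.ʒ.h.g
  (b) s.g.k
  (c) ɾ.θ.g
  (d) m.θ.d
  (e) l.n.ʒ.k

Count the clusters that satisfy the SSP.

(a) j.ʒ.h.g: profile 8-4-3-2 — obeys.
(b) s.g.k: profile 3-2-1 — obeys.
(c) ɾ.θ.g: profile 7-3-2 — obeys.
(d) m.θ.d: profile 5-3-2 — obeys.
(e) l.n.ʒ.k: profile 6-5-4-1 — obeys.

5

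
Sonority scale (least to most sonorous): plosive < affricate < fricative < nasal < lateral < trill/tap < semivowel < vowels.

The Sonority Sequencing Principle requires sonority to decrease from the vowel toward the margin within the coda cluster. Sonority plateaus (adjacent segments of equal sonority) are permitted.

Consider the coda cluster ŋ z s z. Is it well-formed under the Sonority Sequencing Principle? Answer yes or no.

/ŋ/: nasal = 4.
/z/: fricative = 3.
/s/: fricative = 3.
/z/: fricative = 3.
The profile 4-3-3-3 is non-increasing (plateaus allowed), so the coda cluster satisfies the SSP.

yes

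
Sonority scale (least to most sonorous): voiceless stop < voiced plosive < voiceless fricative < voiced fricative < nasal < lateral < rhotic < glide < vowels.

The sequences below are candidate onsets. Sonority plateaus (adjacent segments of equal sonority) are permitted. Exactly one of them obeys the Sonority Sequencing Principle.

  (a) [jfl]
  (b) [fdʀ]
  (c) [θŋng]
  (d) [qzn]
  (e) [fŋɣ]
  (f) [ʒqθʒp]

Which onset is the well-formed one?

d

(a) sonority 8-3-6: ill-formed.
(b) sonority 3-2-7: ill-formed.
(c) sonority 3-5-5-2: ill-formed.
(d) sonority 1-4-5: well-formed.
(e) sonority 3-5-4: ill-formed.
(f) sonority 4-1-3-4-1: ill-formed.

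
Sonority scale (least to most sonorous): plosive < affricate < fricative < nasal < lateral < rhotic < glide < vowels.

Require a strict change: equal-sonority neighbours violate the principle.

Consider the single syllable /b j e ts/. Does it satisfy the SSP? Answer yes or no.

yes

Onset: /b/ is a plosive (sonority 1), /j/ is a glide (sonority 7); then the nucleus /e/ (sonority 8).
Onset profile 1-7-8 — rises to the nucleus.
Coda: /ts/ is an affricate (sonority 2).
Coda profile 8-2 — falls from the nucleus.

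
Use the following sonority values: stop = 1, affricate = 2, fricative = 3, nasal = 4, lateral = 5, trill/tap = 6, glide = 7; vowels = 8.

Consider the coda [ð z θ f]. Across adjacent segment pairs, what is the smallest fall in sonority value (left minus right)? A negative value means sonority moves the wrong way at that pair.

/ð/: fricative = 3.
/z/: fricative = 3.
/θ/: fricative = 3.
/f/: fricative = 3.
/ð/→/z/: change +0.
/z/→/θ/: change +0.
/θ/→/f/: change +0.
Minimum = 0.

0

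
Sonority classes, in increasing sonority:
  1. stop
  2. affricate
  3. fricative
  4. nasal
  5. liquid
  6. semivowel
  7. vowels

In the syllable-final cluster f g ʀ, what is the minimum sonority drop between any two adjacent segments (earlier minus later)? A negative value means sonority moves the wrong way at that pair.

-4

/f/ — fricative, sonority 3.
/g/ — stop, sonority 1.
/ʀ/ — liquid, sonority 5.
/f/→/g/: change +2.
/g/→/ʀ/: change -4.
Minimum = -4.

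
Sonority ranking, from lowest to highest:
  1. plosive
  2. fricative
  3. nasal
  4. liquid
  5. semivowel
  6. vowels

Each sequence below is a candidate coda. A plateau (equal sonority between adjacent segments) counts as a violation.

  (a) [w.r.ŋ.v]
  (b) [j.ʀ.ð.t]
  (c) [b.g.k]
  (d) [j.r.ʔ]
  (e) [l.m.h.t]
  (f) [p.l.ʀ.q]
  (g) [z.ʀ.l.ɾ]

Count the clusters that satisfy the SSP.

(a) sonority 5-4-3-2: well-formed.
(b) sonority 5-4-2-1: well-formed.
(c) sonority 1-1-1: ill-formed.
(d) sonority 5-4-1: well-formed.
(e) sonority 4-3-2-1: well-formed.
(f) sonority 1-4-4-1: ill-formed.
(g) sonority 2-4-4-4: ill-formed.

4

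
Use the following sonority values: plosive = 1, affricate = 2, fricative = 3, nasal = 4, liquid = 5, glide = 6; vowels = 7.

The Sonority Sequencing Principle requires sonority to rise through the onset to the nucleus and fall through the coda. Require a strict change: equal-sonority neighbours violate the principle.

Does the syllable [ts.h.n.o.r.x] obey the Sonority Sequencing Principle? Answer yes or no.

yes

Onset: /ts/ is an affricate (sonority 2), /h/ is a fricative (sonority 3), /n/ is a nasal (sonority 4); then the nucleus /o/ (sonority 7).
Onset profile 2-3-4-7 — rises to the nucleus.
Coda: /r/ is a liquid (sonority 5), /x/ is a fricative (sonority 3).
Coda profile 7-5-3 — falls from the nucleus.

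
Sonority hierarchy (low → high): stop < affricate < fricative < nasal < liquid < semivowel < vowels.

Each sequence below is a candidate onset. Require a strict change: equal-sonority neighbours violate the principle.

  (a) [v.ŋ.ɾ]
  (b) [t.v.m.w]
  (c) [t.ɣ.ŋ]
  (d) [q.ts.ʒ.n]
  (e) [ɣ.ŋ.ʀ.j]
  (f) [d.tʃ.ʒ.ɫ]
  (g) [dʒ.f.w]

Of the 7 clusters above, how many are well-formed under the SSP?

7

(a) sonority 3-4-5: well-formed.
(b) sonority 1-3-4-6: well-formed.
(c) sonority 1-3-4: well-formed.
(d) sonority 1-2-3-4: well-formed.
(e) sonority 3-4-5-6: well-formed.
(f) sonority 1-2-3-5: well-formed.
(g) sonority 2-3-6: well-formed.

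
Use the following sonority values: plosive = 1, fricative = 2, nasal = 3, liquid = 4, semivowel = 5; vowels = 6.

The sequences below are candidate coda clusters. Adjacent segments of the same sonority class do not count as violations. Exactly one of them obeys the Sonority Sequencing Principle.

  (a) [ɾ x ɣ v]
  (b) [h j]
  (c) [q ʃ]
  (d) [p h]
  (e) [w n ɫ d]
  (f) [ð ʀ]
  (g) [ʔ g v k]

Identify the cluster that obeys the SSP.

a

(a) sonority 4-2-2-2: well-formed.
(b) sonority 2-5: ill-formed.
(c) sonority 1-2: ill-formed.
(d) sonority 1-2: ill-formed.
(e) sonority 5-3-4-1: ill-formed.
(f) sonority 2-4: ill-formed.
(g) sonority 1-1-2-1: ill-formed.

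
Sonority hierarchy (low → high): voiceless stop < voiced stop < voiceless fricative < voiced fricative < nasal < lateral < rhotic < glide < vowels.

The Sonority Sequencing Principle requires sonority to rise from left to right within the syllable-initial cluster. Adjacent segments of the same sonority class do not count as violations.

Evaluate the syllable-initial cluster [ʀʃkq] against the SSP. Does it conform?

no

/ʀ/ is a rhotic (sonority 7).
/ʃ/ is a voiceless fricative (sonority 3).
/k/ is a voiceless stop (sonority 1).
/q/ is a voiceless stop (sonority 1).
The profile is 7-3-1-1. Between /ʀ/ (7) and /ʃ/ (3) sonority does not rise, so the cluster violates the SSP.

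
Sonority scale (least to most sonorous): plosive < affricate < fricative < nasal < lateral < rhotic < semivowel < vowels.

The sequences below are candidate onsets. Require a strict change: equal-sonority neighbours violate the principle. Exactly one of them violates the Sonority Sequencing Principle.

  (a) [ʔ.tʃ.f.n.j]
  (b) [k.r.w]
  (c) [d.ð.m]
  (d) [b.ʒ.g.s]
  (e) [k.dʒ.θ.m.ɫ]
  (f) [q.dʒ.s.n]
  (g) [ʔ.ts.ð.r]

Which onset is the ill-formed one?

d

(a) [ʔ.tʃ.f.n.j]: profile 1-2-3-4-7 — obeys.
(b) [k.r.w]: profile 1-6-7 — obeys.
(c) [d.ð.m]: profile 1-3-4 — obeys.
(d) [b.ʒ.g.s]: profile 1-3-1-3 — violates.
(e) [k.dʒ.θ.m.ɫ]: profile 1-2-3-4-5 — obeys.
(f) [q.dʒ.s.n]: profile 1-2-3-4 — obeys.
(g) [ʔ.ts.ð.r]: profile 1-2-3-6 — obeys.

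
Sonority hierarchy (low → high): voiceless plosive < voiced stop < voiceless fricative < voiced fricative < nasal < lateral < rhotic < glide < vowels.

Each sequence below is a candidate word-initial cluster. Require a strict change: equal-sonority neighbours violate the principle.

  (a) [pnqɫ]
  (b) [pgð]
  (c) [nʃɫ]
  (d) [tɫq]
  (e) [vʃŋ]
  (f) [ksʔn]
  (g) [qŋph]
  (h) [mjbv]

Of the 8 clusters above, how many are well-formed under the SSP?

(a) [pnqɫ]: profile 1-5-1-6 — violates.
(b) [pgð]: profile 1-2-4 — obeys.
(c) [nʃɫ]: profile 5-3-6 — violates.
(d) [tɫq]: profile 1-6-1 — violates.
(e) [vʃŋ]: profile 4-3-5 — violates.
(f) [ksʔn]: profile 1-3-1-5 — violates.
(g) [qŋph]: profile 1-5-1-3 — violates.
(h) [mjbv]: profile 5-8-2-4 — violates.

1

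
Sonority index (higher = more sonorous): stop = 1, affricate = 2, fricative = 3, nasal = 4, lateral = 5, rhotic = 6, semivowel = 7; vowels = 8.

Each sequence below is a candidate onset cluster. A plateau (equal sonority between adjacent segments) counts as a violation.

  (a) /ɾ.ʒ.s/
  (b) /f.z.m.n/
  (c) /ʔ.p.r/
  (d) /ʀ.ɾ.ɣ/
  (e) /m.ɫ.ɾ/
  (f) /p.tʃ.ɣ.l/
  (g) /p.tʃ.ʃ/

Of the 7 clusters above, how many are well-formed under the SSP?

3

(a) sonority 6-3-3: ill-formed.
(b) sonority 3-3-4-4: ill-formed.
(c) sonority 1-1-6: ill-formed.
(d) sonority 6-6-3: ill-formed.
(e) sonority 4-5-6: well-formed.
(f) sonority 1-2-3-5: well-formed.
(g) sonority 1-2-3: well-formed.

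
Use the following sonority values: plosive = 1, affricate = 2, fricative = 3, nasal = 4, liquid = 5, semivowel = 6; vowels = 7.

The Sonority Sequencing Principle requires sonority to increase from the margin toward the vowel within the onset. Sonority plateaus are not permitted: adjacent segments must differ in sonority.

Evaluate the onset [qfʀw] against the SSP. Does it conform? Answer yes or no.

/q/: plosive = 1.
/f/: fricative = 3.
/ʀ/: liquid = 5.
/w/: semivowel = 6.
The profile 1-3-5-6 strictly rises, so the onset satisfies the SSP.

yes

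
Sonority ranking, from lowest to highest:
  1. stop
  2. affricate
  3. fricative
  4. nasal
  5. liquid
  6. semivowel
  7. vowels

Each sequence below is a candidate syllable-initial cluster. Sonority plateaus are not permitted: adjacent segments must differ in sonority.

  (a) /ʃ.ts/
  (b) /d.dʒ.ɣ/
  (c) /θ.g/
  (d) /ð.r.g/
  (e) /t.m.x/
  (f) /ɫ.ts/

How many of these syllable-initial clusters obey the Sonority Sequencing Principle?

1

(a) sonority 3-2: ill-formed.
(b) sonority 1-2-3: well-formed.
(c) sonority 3-1: ill-formed.
(d) sonority 3-5-1: ill-formed.
(e) sonority 1-4-3: ill-formed.
(f) sonority 5-2: ill-formed.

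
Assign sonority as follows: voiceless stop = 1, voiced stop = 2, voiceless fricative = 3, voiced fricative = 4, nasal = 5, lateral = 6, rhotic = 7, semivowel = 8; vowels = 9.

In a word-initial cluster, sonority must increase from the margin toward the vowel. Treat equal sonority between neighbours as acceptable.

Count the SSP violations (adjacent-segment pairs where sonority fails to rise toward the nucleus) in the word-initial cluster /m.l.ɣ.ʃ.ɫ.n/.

3

/m/ — nasal, sonority 5.
/l/ — lateral, sonority 6.
/ɣ/ — voiced fricative, sonority 4.
/ʃ/ — voiceless fricative, sonority 3.
/ɫ/ — lateral, sonority 6.
/n/ — nasal, sonority 5.
/m/→/l/: 5→6 (rises) — ok.
/l/→/ɣ/: 6→4 (does not rise) — violation.
/ɣ/→/ʃ/: 4→3 (does not rise) — violation.
/ʃ/→/ɫ/: 3→6 (rises) — ok.
/ɫ/→/n/: 6→5 (does not rise) — violation.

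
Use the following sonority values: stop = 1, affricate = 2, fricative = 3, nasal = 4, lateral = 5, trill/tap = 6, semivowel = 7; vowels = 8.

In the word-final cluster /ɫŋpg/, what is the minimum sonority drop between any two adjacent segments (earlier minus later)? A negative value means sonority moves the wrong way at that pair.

0

/ɫ/ is a lateral (sonority 5).
/ŋ/ is a nasal (sonority 4).
/p/ is a stop (sonority 1).
/g/ is a stop (sonority 1).
/ɫ/→/ŋ/: change +1.
/ŋ/→/p/: change +3.
/p/→/g/: change +0.
Minimum = 0.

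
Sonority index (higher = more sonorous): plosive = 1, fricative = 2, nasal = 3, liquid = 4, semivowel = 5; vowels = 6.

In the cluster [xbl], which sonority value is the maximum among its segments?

/x/ is a fricative (sonority 2).
/b/ is a plosive (sonority 1).
/l/ is a liquid (sonority 4).
The maximum is 4.

4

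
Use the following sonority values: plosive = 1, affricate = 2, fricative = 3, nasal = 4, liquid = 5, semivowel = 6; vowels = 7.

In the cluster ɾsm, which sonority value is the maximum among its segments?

/ɾ/ — liquid, sonority 5.
/s/ — fricative, sonority 3.
/m/ — nasal, sonority 4.
The maximum is 5.

5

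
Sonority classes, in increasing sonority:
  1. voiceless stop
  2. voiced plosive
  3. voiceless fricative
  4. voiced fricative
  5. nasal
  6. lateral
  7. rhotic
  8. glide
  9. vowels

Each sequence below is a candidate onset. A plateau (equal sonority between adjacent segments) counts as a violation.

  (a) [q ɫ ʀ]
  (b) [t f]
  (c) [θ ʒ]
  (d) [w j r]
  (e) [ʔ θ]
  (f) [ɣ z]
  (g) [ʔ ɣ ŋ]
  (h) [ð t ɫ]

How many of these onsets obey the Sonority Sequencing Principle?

(a) [q ɫ ʀ]: profile 1-6-7 — obeys.
(b) [t f]: profile 1-3 — obeys.
(c) [θ ʒ]: profile 3-4 — obeys.
(d) [w j r]: profile 8-8-7 — violates.
(e) [ʔ θ]: profile 1-3 — obeys.
(f) [ɣ z]: profile 4-4 — violates.
(g) [ʔ ɣ ŋ]: profile 1-4-5 — obeys.
(h) [ð t ɫ]: profile 4-1-6 — violates.

5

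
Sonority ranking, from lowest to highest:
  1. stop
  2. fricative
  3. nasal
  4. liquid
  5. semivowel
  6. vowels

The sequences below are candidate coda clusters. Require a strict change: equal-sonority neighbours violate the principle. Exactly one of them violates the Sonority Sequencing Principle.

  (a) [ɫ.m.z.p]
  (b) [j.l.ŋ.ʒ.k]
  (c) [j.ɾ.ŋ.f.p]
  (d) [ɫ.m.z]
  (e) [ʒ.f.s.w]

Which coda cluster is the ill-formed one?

e

(a) sonority 4-3-2-1: well-formed.
(b) sonority 5-4-3-2-1: well-formed.
(c) sonority 5-4-3-2-1: well-formed.
(d) sonority 4-3-2: well-formed.
(e) sonority 2-2-2-5: ill-formed.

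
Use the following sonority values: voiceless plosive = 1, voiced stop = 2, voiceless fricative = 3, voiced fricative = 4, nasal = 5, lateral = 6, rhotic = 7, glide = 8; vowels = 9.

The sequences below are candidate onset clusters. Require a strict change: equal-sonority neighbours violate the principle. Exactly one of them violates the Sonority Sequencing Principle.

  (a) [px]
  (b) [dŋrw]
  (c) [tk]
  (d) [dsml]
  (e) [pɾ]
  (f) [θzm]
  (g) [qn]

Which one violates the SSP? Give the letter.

c

(a) sonority 1-3: well-formed.
(b) sonority 2-5-7-8: well-formed.
(c) sonority 1-1: ill-formed.
(d) sonority 2-3-5-6: well-formed.
(e) sonority 1-7: well-formed.
(f) sonority 3-4-5: well-formed.
(g) sonority 1-5: well-formed.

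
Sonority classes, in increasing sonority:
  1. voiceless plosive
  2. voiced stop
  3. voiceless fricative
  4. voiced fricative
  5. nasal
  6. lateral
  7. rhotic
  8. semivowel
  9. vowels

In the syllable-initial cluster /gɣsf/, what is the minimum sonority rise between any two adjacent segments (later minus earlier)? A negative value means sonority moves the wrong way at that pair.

/g/ is a voiced stop (sonority 2).
/ɣ/ is a voiced fricative (sonority 4).
/s/ is a voiceless fricative (sonority 3).
/f/ is a voiceless fricative (sonority 3).
/g/→/ɣ/: change +2.
/ɣ/→/s/: change -1.
/s/→/f/: change +0.
Minimum = -1.

-1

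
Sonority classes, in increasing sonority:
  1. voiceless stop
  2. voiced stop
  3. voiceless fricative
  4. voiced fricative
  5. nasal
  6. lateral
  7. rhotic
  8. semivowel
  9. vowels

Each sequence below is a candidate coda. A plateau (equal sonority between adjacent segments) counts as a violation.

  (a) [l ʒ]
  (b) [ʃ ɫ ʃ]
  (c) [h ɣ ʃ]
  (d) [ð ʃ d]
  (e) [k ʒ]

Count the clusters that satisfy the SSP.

2

(a) 6-4 → obeys
(b) 3-6-3 → violates
(c) 3-4-3 → violates
(d) 4-3-2 → obeys
(e) 1-4 → violates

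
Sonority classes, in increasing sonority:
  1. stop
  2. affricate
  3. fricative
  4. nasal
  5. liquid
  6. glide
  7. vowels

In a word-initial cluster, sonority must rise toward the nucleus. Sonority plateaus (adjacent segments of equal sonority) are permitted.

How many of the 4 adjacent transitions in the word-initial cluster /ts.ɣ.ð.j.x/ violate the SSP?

1

/ts/: affricate = 2.
/ɣ/: fricative = 3.
/ð/: fricative = 3.
/j/: glide = 6.
/x/: fricative = 3.
/ts/→/ɣ/: 2→3 (rises) — ok.
/ɣ/→/ð/: 3→3 (plateau, allowed) — ok.
/ð/→/j/: 3→6 (rises) — ok.
/j/→/x/: 6→3 (does not rise) — violation.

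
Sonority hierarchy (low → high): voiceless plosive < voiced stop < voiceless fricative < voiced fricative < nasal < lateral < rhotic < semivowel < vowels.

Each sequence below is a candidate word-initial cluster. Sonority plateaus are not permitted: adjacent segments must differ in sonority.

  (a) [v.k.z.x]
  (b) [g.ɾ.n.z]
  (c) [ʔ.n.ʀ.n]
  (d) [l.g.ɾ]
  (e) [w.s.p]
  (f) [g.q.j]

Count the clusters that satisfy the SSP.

0

(a) [v.k.z.x]: profile 4-1-4-3 — violates.
(b) [g.ɾ.n.z]: profile 2-7-5-4 — violates.
(c) [ʔ.n.ʀ.n]: profile 1-5-7-5 — violates.
(d) [l.g.ɾ]: profile 6-2-7 — violates.
(e) [w.s.p]: profile 8-3-1 — violates.
(f) [g.q.j]: profile 2-1-8 — violates.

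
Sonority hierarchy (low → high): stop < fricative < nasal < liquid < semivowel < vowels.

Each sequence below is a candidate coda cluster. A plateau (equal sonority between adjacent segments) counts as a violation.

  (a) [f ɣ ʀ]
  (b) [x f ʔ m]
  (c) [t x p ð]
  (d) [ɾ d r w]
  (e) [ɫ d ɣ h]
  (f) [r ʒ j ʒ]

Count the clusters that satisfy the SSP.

0

(a) sonority 2-2-4: ill-formed.
(b) sonority 2-2-1-3: ill-formed.
(c) sonority 1-2-1-2: ill-formed.
(d) sonority 4-1-4-5: ill-formed.
(e) sonority 4-1-2-2: ill-formed.
(f) sonority 4-2-5-2: ill-formed.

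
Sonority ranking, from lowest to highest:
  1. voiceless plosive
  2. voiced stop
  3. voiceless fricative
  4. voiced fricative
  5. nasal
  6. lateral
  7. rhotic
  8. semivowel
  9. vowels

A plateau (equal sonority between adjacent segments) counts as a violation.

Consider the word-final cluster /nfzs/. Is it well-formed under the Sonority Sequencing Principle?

no

/n/: nasal = 5.
/f/: voiceless fricative = 3.
/z/: voiced fricative = 4.
/s/: voiceless fricative = 3.
The profile is 5-3-4-3. Between /f/ (3) and /z/ (4) sonority does not fall, so the cluster violates the SSP.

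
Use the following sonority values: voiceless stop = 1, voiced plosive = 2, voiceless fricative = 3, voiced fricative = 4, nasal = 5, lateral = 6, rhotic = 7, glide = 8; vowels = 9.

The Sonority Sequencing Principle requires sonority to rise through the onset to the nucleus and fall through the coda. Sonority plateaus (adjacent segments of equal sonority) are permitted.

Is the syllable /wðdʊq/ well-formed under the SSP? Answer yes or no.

Onset: /w/ is a glide (sonority 8), /ð/ is a voiced fricative (sonority 4), /d/ is a voiced plosive (sonority 2); then the nucleus /ʊ/ (sonority 9).
Onset profile 8-4-2-9 — does not rise throughout.
Coda: /q/ is a voiceless stop (sonority 1).
Coda profile 9-1 — falls from the nucleus.

no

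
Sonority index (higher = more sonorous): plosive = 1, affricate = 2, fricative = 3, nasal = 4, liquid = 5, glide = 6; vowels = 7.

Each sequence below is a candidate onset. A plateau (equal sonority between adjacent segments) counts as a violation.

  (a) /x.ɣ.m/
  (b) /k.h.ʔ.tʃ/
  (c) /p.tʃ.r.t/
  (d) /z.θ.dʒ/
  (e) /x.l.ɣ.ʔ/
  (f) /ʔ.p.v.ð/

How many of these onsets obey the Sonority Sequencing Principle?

(a) 3-3-4 → violates
(b) 1-3-1-2 → violates
(c) 1-2-5-1 → violates
(d) 3-3-2 → violates
(e) 3-5-3-1 → violates
(f) 1-1-3-3 → violates

0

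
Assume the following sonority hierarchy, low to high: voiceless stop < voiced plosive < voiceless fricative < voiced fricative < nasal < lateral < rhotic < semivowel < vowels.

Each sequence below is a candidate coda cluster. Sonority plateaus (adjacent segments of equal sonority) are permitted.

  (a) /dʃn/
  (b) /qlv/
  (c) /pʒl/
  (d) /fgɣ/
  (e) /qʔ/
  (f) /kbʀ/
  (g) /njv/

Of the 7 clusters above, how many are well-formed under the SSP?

1

(a) /dʃn/: profile 2-3-5 — violates.
(b) /qlv/: profile 1-6-4 — violates.
(c) /pʒl/: profile 1-4-6 — violates.
(d) /fgɣ/: profile 3-2-4 — violates.
(e) /qʔ/: profile 1-1 — obeys.
(f) /kbʀ/: profile 1-2-7 — violates.
(g) /njv/: profile 5-8-4 — violates.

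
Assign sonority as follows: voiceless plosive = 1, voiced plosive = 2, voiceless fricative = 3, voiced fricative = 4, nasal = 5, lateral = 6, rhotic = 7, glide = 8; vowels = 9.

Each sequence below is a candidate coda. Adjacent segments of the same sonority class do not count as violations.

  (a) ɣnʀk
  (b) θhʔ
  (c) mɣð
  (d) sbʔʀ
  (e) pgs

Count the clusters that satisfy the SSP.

2

(a) ɣnʀk: profile 4-5-7-1 — violates.
(b) θhʔ: profile 3-3-1 — obeys.
(c) mɣð: profile 5-4-4 — obeys.
(d) sbʔʀ: profile 3-2-1-7 — violates.
(e) pgs: profile 1-2-3 — violates.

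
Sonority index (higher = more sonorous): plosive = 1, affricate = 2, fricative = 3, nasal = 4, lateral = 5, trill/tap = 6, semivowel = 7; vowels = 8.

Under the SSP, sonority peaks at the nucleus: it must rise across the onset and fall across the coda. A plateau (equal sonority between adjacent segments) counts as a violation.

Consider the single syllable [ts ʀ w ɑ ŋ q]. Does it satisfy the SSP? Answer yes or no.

yes

Onset: /ts/ is an affricate (sonority 2), /ʀ/ is a trill/tap (sonority 6), /w/ is a semivowel (sonority 7); then the nucleus /ɑ/ (sonority 8).
Onset profile 2-6-7-8 — rises to the nucleus.
Coda: /ŋ/ is a nasal (sonority 4), /q/ is a plosive (sonority 1).
Coda profile 8-4-1 — falls from the nucleus.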